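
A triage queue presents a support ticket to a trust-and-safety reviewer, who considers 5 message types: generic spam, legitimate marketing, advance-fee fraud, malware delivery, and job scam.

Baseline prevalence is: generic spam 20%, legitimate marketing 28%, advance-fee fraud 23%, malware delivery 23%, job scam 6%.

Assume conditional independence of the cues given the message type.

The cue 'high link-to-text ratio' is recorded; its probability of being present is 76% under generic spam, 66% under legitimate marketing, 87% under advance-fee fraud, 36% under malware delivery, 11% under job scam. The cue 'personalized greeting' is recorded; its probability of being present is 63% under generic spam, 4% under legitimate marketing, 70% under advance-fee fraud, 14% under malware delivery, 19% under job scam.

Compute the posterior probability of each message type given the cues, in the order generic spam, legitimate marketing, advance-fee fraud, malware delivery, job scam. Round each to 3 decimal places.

For each hypothesis, the unnormalized posterior weight is prior × product of the cue likelihoods:
  generic spam: 0.20 × 0.76 × 0.63 = 0.09576
  legitimate marketing: 0.28 × 0.66 × 0.04 = 0.007392
  advance-fee fraud: 0.23 × 0.87 × 0.70 = 0.14007
  malware delivery: 0.23 × 0.36 × 0.14 = 0.011592
  job scam: 0.06 × 0.11 × 0.19 = 0.001254
The unnormalized weights sum to 0.25607.
P(generic spam | evidence) = 0.09576 / 0.25607 ≈ 0.374
P(legitimate marketing | evidence) = 0.007392 / 0.25607 ≈ 0.029
P(advance-fee fraud | evidence) = 0.14007 / 0.25607 ≈ 0.547
P(malware delivery | evidence) = 0.011592 / 0.25607 ≈ 0.045
P(job scam | evidence) = 0.001254 / 0.25607 ≈ 0.005

0.374, 0.029, 0.547, 0.045, 0.005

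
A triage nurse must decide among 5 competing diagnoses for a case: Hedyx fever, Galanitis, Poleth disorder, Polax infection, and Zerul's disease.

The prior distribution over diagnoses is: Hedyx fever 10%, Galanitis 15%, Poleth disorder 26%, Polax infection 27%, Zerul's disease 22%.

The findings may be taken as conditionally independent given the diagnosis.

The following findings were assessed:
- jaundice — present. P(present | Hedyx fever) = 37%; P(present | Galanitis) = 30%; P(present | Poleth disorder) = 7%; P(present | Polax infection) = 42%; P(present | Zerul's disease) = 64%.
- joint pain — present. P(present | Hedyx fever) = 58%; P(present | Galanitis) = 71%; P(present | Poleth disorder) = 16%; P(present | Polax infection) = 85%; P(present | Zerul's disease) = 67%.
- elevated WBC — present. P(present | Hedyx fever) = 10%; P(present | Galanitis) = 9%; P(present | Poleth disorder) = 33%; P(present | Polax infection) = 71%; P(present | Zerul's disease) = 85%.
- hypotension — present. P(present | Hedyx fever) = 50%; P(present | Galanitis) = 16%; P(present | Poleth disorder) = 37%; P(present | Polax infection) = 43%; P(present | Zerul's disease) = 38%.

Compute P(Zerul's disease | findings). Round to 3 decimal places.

0.493

For each hypothesis, the unnormalized posterior weight is prior × product of the finding likelihoods:
  Hedyx fever: 0.10 × 0.37 × 0.58 × 0.10 × 0.50 = 0.001073
  Galanitis: 0.15 × 0.30 × 0.71 × 0.09 × 0.16 = 0.00046008
  Poleth disorder: 0.26 × 0.07 × 0.16 × 0.33 × 0.37 = 0.00035556
  Polax infection: 0.27 × 0.42 × 0.85 × 0.71 × 0.43 = 0.029428
  Zerul's disease: 0.22 × 0.64 × 0.67 × 0.85 × 0.38 = 0.030471
The unnormalized weights sum to 0.061787.
P(Zerul's disease | evidence) = 0.030471 / 0.061787 ≈ 0.493.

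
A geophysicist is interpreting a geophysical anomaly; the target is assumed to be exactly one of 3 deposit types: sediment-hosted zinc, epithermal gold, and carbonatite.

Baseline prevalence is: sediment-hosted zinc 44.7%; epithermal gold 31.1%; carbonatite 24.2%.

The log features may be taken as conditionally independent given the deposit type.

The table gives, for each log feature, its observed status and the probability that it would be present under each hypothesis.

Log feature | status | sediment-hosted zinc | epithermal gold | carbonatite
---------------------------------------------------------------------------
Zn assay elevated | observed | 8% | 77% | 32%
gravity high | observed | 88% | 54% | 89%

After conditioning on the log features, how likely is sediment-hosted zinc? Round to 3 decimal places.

For each hypothesis, the unnormalized posterior weight is prior × product of the log feature likelihoods:
  sediment-hosted zinc: 0.447 × 0.08 × 0.88 = 0.031469
  epithermal gold: 0.311 × 0.77 × 0.54 = 0.12931
  carbonatite: 0.242 × 0.32 × 0.89 = 0.068922
Marginal likelihood of the evidence = 0.2297.
P(sediment-hosted zinc | evidence) = 0.031469 / 0.2297 ≈ 0.137.

0.137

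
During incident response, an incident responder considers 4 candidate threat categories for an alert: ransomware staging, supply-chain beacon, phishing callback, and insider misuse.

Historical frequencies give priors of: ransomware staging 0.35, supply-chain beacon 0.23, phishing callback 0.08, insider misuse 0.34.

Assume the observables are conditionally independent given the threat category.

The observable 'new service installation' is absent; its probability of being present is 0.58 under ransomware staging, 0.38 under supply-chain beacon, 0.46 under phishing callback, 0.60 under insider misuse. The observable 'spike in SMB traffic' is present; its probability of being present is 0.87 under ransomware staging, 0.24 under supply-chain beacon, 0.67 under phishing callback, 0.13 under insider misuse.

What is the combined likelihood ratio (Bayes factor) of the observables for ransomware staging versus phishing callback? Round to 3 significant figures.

Joint likelihood of the observable pattern under each hypothesis (using 1 − P(present | H) for each absent observable):
  ransomware staging: (1 − 0.58) × 0.87 = 0.3654
  phishing callback: (1 − 0.46) × 0.67 = 0.3618
Bayes factor = 0.3654 / 0.3618 ≈ 1.01

1.01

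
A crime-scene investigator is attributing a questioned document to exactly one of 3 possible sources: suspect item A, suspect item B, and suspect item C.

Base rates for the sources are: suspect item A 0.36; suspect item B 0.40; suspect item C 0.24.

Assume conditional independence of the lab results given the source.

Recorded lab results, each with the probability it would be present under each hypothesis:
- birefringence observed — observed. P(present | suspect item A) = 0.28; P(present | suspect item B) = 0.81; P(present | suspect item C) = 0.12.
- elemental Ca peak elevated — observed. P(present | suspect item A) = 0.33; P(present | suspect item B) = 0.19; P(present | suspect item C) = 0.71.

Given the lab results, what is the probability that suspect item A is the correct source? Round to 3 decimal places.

0.289

By Bayes' rule with conditional independence, the unnormalized weight for each hypothesis is prior × ∏ likelihoods:
  suspect item A: 0.36 × 0.28 × 0.33 = 0.033264
  suspect item B: 0.40 × 0.81 × 0.19 = 0.06156
  suspect item C: 0.24 × 0.12 × 0.71 = 0.020448
The unnormalized weights sum to 0.11527.
P(suspect item A | evidence) = 0.033264 / 0.11527 ≈ 0.289.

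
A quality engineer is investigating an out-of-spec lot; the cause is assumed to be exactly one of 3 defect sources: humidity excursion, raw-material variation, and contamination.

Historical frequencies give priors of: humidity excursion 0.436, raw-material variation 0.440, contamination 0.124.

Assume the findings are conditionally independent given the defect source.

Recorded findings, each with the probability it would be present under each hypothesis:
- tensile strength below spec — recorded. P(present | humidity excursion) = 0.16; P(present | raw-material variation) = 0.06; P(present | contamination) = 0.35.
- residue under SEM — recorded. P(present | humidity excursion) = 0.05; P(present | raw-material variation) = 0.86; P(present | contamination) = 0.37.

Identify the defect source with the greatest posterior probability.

Multiply each prior by the joint likelihood of the evidence pattern:
  humidity excursion: 0.436 × 0.16 × 0.05 = 0.003488
  raw-material variation: 0.440 × 0.06 × 0.86 = 0.022704
  contamination: 0.124 × 0.35 × 0.37 = 0.016058
Marginal likelihood of the evidence = 0.04225.
P(humidity excursion | evidence) ≈ 0.003488 / 0.04225 ≈ 0.083
P(raw-material variation | evidence) ≈ 0.022704 / 0.04225 ≈ 0.537
P(contamination | evidence) ≈ 0.016058 / 0.04225 ≈ 0.380
The largest is 0.537, so raw-material variation is most probable.

raw-material variation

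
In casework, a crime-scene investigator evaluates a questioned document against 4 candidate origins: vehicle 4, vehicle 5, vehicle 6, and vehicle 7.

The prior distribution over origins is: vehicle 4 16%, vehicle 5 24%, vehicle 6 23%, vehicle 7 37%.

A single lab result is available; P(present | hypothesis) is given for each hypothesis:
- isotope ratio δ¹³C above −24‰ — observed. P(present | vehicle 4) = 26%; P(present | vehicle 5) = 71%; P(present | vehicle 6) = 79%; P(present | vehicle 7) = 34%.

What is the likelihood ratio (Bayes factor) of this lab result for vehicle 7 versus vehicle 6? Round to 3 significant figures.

0.430

The Bayes factor is the ratio of the two likelihoods.
  vehicle 7: 0.34
  vehicle 6: 0.79
Bayes factor = 0.34 / 0.79 ≈ 0.430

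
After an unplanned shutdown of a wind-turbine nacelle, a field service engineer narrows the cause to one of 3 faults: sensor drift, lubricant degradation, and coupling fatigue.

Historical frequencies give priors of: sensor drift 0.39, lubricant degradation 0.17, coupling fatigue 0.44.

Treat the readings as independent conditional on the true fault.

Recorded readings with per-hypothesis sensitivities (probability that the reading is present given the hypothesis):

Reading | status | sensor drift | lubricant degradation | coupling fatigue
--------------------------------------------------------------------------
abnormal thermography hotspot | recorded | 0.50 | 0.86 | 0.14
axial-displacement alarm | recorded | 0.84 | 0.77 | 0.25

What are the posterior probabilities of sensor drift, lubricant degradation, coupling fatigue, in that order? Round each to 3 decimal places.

Multiply each prior by the joint likelihood of the reading pattern:
  sensor drift: 0.39 × 0.50 × 0.84 = 0.1638
  lubricant degradation: 0.17 × 0.86 × 0.77 = 0.11257
  coupling fatigue: 0.44 × 0.14 × 0.25 = 0.0154
The unnormalized weights sum to 0.29177.
P(sensor drift | evidence) = 0.1638 / 0.29177 ≈ 0.561
P(lubricant degradation | evidence) = 0.11257 / 0.29177 ≈ 0.386
P(coupling fatigue | evidence) = 0.0154 / 0.29177 ≈ 0.053

0.561, 0.386, 0.053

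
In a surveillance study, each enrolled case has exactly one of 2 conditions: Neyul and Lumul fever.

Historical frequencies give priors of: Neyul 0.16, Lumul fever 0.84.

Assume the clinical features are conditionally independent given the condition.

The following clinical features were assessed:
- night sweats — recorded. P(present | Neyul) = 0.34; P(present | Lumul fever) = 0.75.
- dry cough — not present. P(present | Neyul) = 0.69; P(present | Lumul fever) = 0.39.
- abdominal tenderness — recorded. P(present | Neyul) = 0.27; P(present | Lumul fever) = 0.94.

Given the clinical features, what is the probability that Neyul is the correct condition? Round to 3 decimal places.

For each hypothesis, the unnormalized posterior weight is prior × product of the clinical feature likelihoods (using 1 − P(present | H) for each absent clinical feature):
  Neyul: 0.16 × 0.34 × (1 − 0.69) × 0.27 = 0.0045533
  Lumul fever: 0.84 × 0.75 × (1 − 0.39) × 0.94 = 0.36124
The unnormalized weights sum to 0.3658.
P(Neyul | evidence) = 0.0045533 / 0.3658 ≈ 0.012.

0.012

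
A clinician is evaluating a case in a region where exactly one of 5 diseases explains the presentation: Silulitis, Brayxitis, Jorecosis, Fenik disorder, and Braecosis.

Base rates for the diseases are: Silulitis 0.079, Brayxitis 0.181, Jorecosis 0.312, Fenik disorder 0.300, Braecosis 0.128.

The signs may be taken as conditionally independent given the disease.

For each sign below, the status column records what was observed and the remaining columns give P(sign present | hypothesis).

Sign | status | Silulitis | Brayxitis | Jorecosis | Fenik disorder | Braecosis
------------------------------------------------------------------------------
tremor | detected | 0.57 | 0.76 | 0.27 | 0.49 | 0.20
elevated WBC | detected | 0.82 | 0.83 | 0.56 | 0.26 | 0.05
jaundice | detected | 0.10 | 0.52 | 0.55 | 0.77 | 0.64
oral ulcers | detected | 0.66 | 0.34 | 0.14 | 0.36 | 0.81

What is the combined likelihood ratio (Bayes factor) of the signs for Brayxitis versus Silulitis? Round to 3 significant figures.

The Bayes factor is the ratio of the joint likelihoods of the sign pattern under the two hypotheses.
  Brayxitis: 0.76 × 0.83 × 0.52 × 0.34 = 0.11153
  Silulitis: 0.57 × 0.82 × 0.10 × 0.66 = 0.030848
Bayes factor = 0.11153 / 0.030848 ≈ 3.62

3.62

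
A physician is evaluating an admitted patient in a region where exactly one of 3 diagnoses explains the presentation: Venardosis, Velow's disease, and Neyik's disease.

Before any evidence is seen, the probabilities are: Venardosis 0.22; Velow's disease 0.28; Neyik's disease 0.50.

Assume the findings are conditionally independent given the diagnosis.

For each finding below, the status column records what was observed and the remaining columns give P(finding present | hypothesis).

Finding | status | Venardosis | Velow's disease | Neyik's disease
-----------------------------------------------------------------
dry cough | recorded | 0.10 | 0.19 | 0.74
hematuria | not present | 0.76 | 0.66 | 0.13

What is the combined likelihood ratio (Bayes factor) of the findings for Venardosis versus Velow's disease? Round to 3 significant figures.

Joint likelihood of the evidence pattern under each hypothesis (using 1 − P(present | H) for each absent finding):
  Venardosis: 0.10 × (1 − 0.76) = 0.024
  Velow's disease: 0.19 × (1 − 0.66) = 0.0646
Bayes factor = 0.024 / 0.0646 ≈ 0.372

0.372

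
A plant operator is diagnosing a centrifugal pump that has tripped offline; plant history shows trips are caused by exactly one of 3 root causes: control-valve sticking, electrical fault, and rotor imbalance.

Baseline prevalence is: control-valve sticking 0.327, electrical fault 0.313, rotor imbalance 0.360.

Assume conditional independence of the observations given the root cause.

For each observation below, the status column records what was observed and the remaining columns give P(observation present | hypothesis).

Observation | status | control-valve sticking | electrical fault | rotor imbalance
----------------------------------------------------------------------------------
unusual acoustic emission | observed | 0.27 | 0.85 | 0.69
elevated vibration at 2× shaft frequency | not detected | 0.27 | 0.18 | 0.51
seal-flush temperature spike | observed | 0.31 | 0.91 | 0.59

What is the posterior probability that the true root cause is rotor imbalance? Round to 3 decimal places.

For each hypothesis, the unnormalized posterior weight is prior × product of the observation likelihoods (using 1 − P(present | H) for each absent observation):
  control-valve sticking: 0.327 × 0.27 × (1 − 0.27) × 0.31 = 0.01998
  electrical fault: 0.313 × 0.85 × (1 − 0.18) × 0.91 = 0.19853
  rotor imbalance: 0.360 × 0.69 × (1 − 0.51) × 0.59 = 0.071812
The unnormalized weights sum to 0.29032.
P(rotor imbalance | evidence) = 0.071812 / 0.29032 ≈ 0.247.

0.247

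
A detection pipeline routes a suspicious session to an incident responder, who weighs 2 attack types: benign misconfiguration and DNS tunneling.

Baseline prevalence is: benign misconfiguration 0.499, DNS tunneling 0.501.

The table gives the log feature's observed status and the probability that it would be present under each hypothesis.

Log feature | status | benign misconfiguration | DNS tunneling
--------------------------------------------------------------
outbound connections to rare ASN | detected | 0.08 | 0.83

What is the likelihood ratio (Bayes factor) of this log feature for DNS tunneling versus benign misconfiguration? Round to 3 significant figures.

The Bayes factor is the ratio of the two likelihoods.
  DNS tunneling: 0.83
  benign misconfiguration: 0.08
Bayes factor = 0.83 / 0.08 ≈ 10.4

10.4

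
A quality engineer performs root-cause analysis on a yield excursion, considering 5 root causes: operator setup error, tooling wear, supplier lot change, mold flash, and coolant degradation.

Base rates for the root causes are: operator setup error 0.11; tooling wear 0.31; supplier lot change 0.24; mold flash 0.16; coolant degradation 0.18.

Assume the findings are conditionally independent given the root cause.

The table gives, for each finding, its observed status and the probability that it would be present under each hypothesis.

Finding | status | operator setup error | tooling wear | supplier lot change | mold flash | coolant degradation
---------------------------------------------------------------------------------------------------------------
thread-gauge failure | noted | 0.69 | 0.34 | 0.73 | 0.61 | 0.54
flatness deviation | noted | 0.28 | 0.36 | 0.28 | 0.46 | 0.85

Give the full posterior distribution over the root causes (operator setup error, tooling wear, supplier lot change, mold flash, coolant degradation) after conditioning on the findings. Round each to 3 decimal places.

0.090, 0.161, 0.208, 0.190, 0.350

Multiply each prior by the joint likelihood of the evidence pattern:
  operator setup error: 0.11 × 0.69 × 0.28 = 0.021252
  tooling wear: 0.31 × 0.34 × 0.36 = 0.037944
  supplier lot change: 0.24 × 0.73 × 0.28 = 0.049056
  mold flash: 0.16 × 0.61 × 0.46 = 0.044896
  coolant degradation: 0.18 × 0.54 × 0.85 = 0.08262
Normalizing constant Z = 0.021252 + 0.037944 + 0.049056 + 0.044896 + 0.08262 = 0.23577.
P(operator setup error | evidence) = 0.021252 / 0.23577 ≈ 0.090
P(tooling wear | evidence) = 0.037944 / 0.23577 ≈ 0.161
P(supplier lot change | evidence) = 0.049056 / 0.23577 ≈ 0.208
P(mold flash | evidence) = 0.044896 / 0.23577 ≈ 0.190
P(coolant degradation | evidence) = 0.08262 / 0.23577 ≈ 0.350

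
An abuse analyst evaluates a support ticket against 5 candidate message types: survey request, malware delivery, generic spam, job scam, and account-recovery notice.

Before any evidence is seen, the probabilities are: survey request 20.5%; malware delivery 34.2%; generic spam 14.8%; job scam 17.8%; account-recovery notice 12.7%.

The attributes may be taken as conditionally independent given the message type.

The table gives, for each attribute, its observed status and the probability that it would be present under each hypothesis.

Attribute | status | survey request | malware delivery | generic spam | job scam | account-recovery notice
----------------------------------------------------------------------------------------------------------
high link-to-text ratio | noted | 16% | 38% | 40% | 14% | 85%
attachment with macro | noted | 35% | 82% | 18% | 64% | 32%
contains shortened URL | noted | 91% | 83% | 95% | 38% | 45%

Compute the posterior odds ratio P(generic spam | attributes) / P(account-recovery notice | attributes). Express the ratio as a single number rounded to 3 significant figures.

0.651

The normalizing constant cancels in an odds ratio, so compute prior × likelihood for the two hypotheses only:
  generic spam: 0.148 × 0.40 × 0.18 × 0.95 = 0.010123
  account-recovery notice: 0.127 × 0.85 × 0.32 × 0.45 = 0.015545
Posterior odds = 0.010123 / 0.015545 ≈ 0.651.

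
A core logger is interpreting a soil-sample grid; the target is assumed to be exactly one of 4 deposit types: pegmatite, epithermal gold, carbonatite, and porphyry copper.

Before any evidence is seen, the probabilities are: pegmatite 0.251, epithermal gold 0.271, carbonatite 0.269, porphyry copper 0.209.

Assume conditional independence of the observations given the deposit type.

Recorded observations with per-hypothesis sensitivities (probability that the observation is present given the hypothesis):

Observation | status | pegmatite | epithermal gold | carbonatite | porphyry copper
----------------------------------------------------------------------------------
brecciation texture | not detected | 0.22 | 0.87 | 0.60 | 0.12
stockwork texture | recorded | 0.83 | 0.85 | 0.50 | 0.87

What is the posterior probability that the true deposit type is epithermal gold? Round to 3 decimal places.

By Bayes' rule with conditional independence, the unnormalized weight for each hypothesis is prior × ∏ likelihoods (using 1 − P(present | H) for each absent observation):
  pegmatite: 0.251 × (1 − 0.22) × 0.83 = 0.1625
  epithermal gold: 0.271 × (1 − 0.87) × 0.85 = 0.029946
  carbonatite: 0.269 × (1 − 0.60) × 0.50 = 0.0538
  porphyry copper: 0.209 × (1 − 0.12) × 0.87 = 0.16001
Marginal likelihood of the evidence = 0.40625.
P(epithermal gold | evidence) = 0.029946 / 0.40625 ≈ 0.074.

0.074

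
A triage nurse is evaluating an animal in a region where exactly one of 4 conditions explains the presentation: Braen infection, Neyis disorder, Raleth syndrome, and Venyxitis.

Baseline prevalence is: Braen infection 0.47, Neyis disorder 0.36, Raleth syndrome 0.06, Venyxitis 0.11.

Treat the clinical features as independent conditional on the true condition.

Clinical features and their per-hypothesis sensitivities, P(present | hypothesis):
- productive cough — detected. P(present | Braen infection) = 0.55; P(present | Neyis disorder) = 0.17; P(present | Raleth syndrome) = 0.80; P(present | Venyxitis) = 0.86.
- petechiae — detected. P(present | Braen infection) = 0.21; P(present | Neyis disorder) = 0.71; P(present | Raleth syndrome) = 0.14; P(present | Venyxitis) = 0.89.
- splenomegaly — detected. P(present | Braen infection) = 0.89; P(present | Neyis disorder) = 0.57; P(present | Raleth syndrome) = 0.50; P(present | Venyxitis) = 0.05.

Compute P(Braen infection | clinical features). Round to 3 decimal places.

For each hypothesis, the unnormalized posterior weight is prior × product of the clinical feature likelihoods:
  Braen infection: 0.47 × 0.55 × 0.21 × 0.89 = 0.048314
  Neyis disorder: 0.36 × 0.17 × 0.71 × 0.57 = 0.024768
  Raleth syndrome: 0.06 × 0.80 × 0.14 × 0.50 = 0.00336
  Venyxitis: 0.11 × 0.86 × 0.89 × 0.05 = 0.0042097
The unnormalized weights sum to 0.080651.
P(Braen infection | evidence) = 0.048314 / 0.080651 ≈ 0.599.

0.599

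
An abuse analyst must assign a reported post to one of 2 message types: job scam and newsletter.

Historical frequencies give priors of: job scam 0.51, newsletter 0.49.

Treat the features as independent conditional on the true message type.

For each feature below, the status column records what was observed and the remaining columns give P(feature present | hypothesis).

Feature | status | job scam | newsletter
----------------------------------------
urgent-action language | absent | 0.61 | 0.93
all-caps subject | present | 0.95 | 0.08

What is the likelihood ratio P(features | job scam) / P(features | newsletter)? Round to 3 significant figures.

66.2

Take the product of per-feature likelihoods under each hypothesis (using 1 − P(present | H) for each absent feature), then divide.
  job scam: (1 − 0.61) × 0.95 = 0.3705
  newsletter: (1 − 0.93) × 0.08 = 0.0056
Bayes factor = 0.3705 / 0.0056 ≈ 66.2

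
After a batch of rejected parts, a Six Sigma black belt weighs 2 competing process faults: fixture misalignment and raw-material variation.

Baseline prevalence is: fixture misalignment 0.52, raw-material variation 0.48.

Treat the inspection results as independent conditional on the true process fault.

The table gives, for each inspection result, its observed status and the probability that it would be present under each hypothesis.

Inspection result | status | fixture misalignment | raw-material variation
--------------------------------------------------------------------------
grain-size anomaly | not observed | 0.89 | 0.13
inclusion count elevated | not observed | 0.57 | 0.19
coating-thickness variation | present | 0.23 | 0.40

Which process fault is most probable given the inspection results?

For each hypothesis, the unnormalized posterior weight is prior × product of the inspection result likelihoods (using 1 − P(present | H) for each absent inspection result):
  fixture misalignment: 0.52 × (1 − 0.89) × (1 − 0.57) × 0.23 = 0.0056571
  raw-material variation: 0.48 × (1 − 0.13) × (1 − 0.19) × 0.40 = 0.1353
The unnormalized weights sum to 0.14096.
P(fixture misalignment | evidence) ≈ 0.0056571 / 0.14096 ≈ 0.040
P(raw-material variation | evidence) ≈ 0.1353 / 0.14096 ≈ 0.960
The largest is 0.960, so raw-material variation is most probable.

raw-material variation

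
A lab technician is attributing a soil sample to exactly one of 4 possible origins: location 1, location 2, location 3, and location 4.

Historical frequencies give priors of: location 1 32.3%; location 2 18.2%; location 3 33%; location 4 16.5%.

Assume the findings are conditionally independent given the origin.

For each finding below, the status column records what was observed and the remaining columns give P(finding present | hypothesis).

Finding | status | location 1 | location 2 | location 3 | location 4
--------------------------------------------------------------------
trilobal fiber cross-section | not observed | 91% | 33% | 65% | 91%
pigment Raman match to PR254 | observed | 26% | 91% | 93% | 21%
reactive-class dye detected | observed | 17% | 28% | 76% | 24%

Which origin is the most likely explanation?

location 3

By Bayes' rule with conditional independence, the unnormalized weight for each hypothesis is prior × ∏ likelihoods (using 1 − P(present | H) for each absent finding):
  location 1: 0.323 × (1 − 0.91) × 0.26 × 0.17 = 0.0012849
  location 2: 0.182 × (1 − 0.33) × 0.91 × 0.28 = 0.03107
  location 3: 0.330 × (1 − 0.65) × 0.93 × 0.76 = 0.081635
  location 4: 0.165 × (1 − 0.91) × 0.21 × 0.24 = 0.00074844
The unnormalized weights sum to 0.11474.
P(location 1 | evidence) ≈ 0.0012849 / 0.11474 ≈ 0.011
P(location 2 | evidence) ≈ 0.03107 / 0.11474 ≈ 0.271
P(location 3 | evidence) ≈ 0.081635 / 0.11474 ≈ 0.711
P(location 4 | evidence) ≈ 0.00074844 / 0.11474 ≈ 0.007
The largest is 0.711, so location 3 is most probable.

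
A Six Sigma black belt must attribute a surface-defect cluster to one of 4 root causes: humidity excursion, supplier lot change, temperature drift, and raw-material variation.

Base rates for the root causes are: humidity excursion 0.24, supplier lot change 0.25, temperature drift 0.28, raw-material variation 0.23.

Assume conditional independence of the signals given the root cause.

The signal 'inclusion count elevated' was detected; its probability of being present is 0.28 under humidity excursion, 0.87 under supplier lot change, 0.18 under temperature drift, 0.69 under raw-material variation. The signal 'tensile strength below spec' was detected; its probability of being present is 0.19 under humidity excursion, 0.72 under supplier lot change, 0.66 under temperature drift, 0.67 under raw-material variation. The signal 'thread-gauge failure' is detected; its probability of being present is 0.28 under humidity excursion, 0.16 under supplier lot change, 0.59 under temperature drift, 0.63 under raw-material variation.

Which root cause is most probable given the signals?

By Bayes' rule with conditional independence, the unnormalized weight for each hypothesis is prior × ∏ likelihoods:
  humidity excursion: 0.24 × 0.28 × 0.19 × 0.28 = 0.003575
  supplier lot change: 0.25 × 0.87 × 0.72 × 0.16 = 0.025056
  temperature drift: 0.28 × 0.18 × 0.66 × 0.59 = 0.019626
  raw-material variation: 0.23 × 0.69 × 0.67 × 0.63 = 0.066987
Normalizing constant Z = 0.003575 + 0.025056 + 0.019626 + 0.066987 = 0.11524.
P(humidity excursion | evidence) ≈ 0.003575 / 0.11524 ≈ 0.031
P(supplier lot change | evidence) ≈ 0.025056 / 0.11524 ≈ 0.217
P(temperature drift | evidence) ≈ 0.019626 / 0.11524 ≈ 0.170
P(raw-material variation | evidence) ≈ 0.066987 / 0.11524 ≈ 0.581
The largest is 0.581, so raw-material variation is most probable.

raw-material variation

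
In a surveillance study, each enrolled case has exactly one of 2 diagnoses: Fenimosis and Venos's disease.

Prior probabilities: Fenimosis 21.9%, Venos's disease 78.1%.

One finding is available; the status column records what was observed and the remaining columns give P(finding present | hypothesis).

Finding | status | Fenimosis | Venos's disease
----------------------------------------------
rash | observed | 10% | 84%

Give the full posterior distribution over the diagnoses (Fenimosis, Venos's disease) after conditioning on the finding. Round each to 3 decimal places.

0.032, 0.968

By Bayes' rule, the unnormalized weight for each hypothesis is prior × likelihood:
  Fenimosis: 0.219 × 0.10 = 0.0219
  Venos's disease: 0.781 × 0.84 = 0.65604
The unnormalized weights sum to 0.67794.
P(Fenimosis | evidence) = 0.0219 / 0.67794 ≈ 0.032
P(Venos's disease | evidence) = 0.65604 / 0.67794 ≈ 0.968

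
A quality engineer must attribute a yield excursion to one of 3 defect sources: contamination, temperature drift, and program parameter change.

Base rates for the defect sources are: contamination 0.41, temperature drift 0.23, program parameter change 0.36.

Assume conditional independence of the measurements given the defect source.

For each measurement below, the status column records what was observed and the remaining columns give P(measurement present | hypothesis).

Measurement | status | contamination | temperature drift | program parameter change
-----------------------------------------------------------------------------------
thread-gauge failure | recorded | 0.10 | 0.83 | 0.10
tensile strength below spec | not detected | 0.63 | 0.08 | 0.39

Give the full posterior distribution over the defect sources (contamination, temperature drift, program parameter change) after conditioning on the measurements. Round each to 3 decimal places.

0.071, 0.825, 0.103

By Bayes' rule with conditional independence, the unnormalized weight for each hypothesis is prior × ∏ likelihoods (using 1 − P(present | H) for each absent measurement):
  contamination: 0.41 × 0.10 × (1 − 0.63) = 0.01517
  temperature drift: 0.23 × 0.83 × (1 − 0.08) = 0.17563
  program parameter change: 0.36 × 0.10 × (1 − 0.39) = 0.02196
The unnormalized weights sum to 0.21276.
P(contamination | evidence) = 0.01517 / 0.21276 ≈ 0.071
P(temperature drift | evidence) = 0.17563 / 0.21276 ≈ 0.825
P(program parameter change | evidence) = 0.02196 / 0.21276 ≈ 0.103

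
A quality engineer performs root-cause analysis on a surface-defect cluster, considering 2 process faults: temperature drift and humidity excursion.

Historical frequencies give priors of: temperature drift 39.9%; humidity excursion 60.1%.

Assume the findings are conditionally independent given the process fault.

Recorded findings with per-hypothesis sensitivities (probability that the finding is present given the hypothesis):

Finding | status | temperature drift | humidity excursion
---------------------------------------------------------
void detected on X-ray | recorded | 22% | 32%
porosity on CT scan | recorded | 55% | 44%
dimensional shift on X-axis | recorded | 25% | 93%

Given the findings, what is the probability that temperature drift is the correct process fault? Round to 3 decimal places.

0.133

By Bayes' rule with conditional independence, the unnormalized weight for each hypothesis is prior × ∏ likelihoods:
  temperature drift: 0.399 × 0.22 × 0.55 × 0.25 = 0.01207
  humidity excursion: 0.601 × 0.32 × 0.44 × 0.93 = 0.078697
The unnormalized weights sum to 0.090767.
P(temperature drift | evidence) = 0.01207 / 0.090767 ≈ 0.133.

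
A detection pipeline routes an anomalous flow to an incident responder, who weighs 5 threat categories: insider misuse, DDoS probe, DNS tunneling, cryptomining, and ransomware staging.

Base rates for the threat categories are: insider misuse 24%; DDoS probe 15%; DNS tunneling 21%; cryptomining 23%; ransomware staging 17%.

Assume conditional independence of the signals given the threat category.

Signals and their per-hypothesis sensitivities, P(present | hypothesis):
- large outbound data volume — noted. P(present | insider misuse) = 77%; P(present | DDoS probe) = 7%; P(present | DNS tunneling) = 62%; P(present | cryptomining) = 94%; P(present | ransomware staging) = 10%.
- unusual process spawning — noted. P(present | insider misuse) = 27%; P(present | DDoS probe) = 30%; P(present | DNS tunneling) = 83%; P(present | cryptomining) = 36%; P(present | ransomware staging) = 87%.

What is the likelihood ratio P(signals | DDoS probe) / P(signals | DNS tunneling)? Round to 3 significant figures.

Take the product of per-signal likelihoods under each hypothesis, then divide.
  DDoS probe: 0.07 × 0.30 = 0.021
  DNS tunneling: 0.62 × 0.83 = 0.5146
Bayes factor = 0.021 / 0.5146 ≈ 0.0408

0.0408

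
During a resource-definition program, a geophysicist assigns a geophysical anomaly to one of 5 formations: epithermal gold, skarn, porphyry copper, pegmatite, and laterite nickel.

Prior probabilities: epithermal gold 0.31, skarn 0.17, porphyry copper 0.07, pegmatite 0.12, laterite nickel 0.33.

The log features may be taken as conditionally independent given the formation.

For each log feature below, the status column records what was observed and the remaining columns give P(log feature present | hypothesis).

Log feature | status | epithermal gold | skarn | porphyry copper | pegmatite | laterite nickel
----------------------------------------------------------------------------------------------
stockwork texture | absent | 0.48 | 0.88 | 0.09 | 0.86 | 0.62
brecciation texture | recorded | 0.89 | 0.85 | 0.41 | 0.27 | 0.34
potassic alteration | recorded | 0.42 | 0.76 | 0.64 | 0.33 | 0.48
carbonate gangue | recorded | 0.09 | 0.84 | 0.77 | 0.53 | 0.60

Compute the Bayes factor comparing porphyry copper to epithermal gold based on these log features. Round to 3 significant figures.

The Bayes factor is the ratio of the joint likelihoods of the log feature pattern under the two hypotheses (using 1 − P(present | H) for each absent log feature).
  porphyry copper: (1 − 0.09) × 0.41 × 0.64 × 0.77 = 0.18386
  epithermal gold: (1 − 0.48) × 0.89 × 0.42 × 0.09 = 0.017494
Bayes factor = 0.18386 / 0.017494 ≈ 10.5

10.5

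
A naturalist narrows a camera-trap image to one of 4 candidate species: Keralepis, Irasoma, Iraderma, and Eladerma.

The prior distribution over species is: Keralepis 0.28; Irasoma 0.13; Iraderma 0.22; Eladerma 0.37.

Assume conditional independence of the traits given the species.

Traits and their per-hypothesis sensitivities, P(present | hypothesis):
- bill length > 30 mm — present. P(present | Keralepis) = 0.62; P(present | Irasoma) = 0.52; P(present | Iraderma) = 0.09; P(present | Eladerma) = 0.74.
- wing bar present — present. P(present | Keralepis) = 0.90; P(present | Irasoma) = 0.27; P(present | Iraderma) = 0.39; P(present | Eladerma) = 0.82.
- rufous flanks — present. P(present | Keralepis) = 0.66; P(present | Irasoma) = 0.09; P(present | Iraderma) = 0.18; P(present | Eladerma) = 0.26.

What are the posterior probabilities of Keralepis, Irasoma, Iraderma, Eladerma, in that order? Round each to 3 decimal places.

By Bayes' rule with conditional independence, the unnormalized weight for each hypothesis is prior × ∏ likelihoods:
  Keralepis: 0.28 × 0.62 × 0.90 × 0.66 = 0.10312
  Irasoma: 0.13 × 0.52 × 0.27 × 0.09 = 0.0016427
  Iraderma: 0.22 × 0.09 × 0.39 × 0.18 = 0.00139
  Eladerma: 0.37 × 0.74 × 0.82 × 0.26 = 0.058374
The unnormalized weights sum to 0.16453.
P(Keralepis | evidence) = 0.10312 / 0.16453 ≈ 0.627
P(Irasoma | evidence) = 0.0016427 / 0.16453 ≈ 0.010
P(Iraderma | evidence) = 0.00139 / 0.16453 ≈ 0.008
P(Eladerma | evidence) = 0.058374 / 0.16453 ≈ 0.355

0.627, 0.010, 0.008, 0.355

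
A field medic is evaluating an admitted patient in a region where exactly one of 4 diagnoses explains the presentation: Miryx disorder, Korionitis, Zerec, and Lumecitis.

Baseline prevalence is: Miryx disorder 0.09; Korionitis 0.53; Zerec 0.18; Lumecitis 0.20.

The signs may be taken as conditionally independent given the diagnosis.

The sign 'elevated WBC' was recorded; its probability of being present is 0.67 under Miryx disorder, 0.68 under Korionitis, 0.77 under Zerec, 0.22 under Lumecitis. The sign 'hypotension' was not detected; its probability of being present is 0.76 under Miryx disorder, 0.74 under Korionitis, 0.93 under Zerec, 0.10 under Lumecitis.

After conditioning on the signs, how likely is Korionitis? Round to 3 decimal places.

Multiply each prior by the joint likelihood of the sign pattern (using 1 − P(present | H) for each absent sign):
  Miryx disorder: 0.09 × 0.67 × (1 − 0.76) = 0.014472
  Korionitis: 0.53 × 0.68 × (1 − 0.74) = 0.093704
  Zerec: 0.18 × 0.77 × (1 − 0.93) = 0.009702
  Lumecitis: 0.20 × 0.22 × (1 − 0.10) = 0.0396
Marginal likelihood of the evidence = 0.15748.
P(Korionitis | evidence) = 0.093704 / 0.15748 ≈ 0.595.

0.595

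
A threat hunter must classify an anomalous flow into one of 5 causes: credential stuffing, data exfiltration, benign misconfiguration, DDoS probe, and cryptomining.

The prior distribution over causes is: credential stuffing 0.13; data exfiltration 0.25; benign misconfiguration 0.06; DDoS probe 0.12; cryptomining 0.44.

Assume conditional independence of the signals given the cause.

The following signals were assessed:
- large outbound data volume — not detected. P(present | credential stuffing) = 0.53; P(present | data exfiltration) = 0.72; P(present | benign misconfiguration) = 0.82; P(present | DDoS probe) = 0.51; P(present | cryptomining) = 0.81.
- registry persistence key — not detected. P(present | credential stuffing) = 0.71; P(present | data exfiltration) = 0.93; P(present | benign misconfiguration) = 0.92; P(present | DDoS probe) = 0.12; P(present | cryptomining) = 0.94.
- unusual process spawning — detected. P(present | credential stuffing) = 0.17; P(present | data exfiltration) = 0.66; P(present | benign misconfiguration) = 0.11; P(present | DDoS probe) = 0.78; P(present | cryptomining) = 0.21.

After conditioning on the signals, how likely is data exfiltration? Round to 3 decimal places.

0.068

Multiply each prior by the joint likelihood of the signal pattern (using 1 − P(present | H) for each absent signal):
  credential stuffing: 0.13 × (1 − 0.53) × (1 − 0.71) × 0.17 = 0.0030122
  data exfiltration: 0.25 × (1 − 0.72) × (1 − 0.93) × 0.66 = 0.003234
  benign misconfiguration: 0.06 × (1 − 0.82) × (1 − 0.92) × 0.11 = 9.504e-05
  DDoS probe: 0.12 × (1 − 0.51) × (1 − 0.12) × 0.78 = 0.04036
  cryptomining: 0.44 × (1 − 0.81) × (1 − 0.94) × 0.21 = 0.0010534
Normalizing constant Z = 0.0030122 + 0.003234 + 9.504e-05 + 0.04036 + 0.0010534 = 0.047755.
P(data exfiltration | evidence) = 0.003234 / 0.047755 ≈ 0.068.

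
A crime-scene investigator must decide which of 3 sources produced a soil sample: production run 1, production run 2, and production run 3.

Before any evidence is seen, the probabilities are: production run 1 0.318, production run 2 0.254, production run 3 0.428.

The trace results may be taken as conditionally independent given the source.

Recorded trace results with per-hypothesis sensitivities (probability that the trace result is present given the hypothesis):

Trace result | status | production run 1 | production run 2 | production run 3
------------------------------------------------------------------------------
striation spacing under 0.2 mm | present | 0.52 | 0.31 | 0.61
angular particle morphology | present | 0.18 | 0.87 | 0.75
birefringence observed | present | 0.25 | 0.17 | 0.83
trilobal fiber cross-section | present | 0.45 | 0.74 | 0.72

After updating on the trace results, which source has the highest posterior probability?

production run 3

For each hypothesis, the unnormalized posterior weight is prior × product of the trace result likelihoods:
  production run 1: 0.318 × 0.52 × 0.18 × 0.25 × 0.45 = 0.0033485
  production run 2: 0.254 × 0.31 × 0.87 × 0.17 × 0.74 = 0.0086178
  production run 3: 0.428 × 0.61 × 0.75 × 0.83 × 0.72 = 0.11702
Normalizing constant Z = 0.0033485 + 0.0086178 + 0.11702 = 0.12898.
P(production run 1 | evidence) ≈ 0.0033485 / 0.12898 ≈ 0.026
P(production run 2 | evidence) ≈ 0.0086178 / 0.12898 ≈ 0.067
P(production run 3 | evidence) ≈ 0.11702 / 0.12898 ≈ 0.907
The largest is 0.907, so production run 3 is most probable.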